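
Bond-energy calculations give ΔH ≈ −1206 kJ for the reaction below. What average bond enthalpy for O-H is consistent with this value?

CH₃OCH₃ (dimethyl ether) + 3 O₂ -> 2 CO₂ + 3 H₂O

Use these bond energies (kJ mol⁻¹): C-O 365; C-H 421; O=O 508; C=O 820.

Let D be the O-H bond energy.
Σ(broken) = 6×421 + 2×365 + 3×508 = 4780
Σ(formed) = 4×820 + 6×D = 3280 + 6D
ΔH = Σ(broken) − Σ(formed) = (4780) − (3280 + 6D) = +1500 − 6D
Setting this equal to −1206 kJ gives 6D = 2706, so D = 451 kJ/mol.

D(O-H) ≈ 451 kJ/mol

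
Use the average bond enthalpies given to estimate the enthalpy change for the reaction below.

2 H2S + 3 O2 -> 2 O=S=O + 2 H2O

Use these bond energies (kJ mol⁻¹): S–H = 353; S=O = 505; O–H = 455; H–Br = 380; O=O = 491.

ΔH ≈ −955 kJ

Bonds broken (reactants):
  O=O: 3 × 491 = 1473
  S–H: 4 × 353 = 1412
  Σ(broken) = 2885 kJ
Bonds formed (products):
  O–H: 4 × 455 = 1820
  S=O: 4 × 505 = 2020
  Σ(formed) = 3840 kJ
ΔH = Σ(broken) − Σ(formed) = 2885 − 3840 = −955 kJ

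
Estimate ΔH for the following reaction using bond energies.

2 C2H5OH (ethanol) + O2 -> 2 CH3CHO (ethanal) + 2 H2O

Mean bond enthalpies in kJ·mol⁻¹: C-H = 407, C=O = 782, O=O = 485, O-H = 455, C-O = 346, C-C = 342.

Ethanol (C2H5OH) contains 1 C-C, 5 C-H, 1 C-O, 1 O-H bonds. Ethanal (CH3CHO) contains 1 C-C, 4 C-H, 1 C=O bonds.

Bonds broken (reactants):
  C-C: 2 × 342 = 684
  C-H: 10 × 407 = 4070
  C-O: 2 × 346 = 692
  O-H: 2 × 455 = 910
  O=O: 1 × 485 = 485
  Σ(broken) = 6841 kJ
Bonds formed (products):
  C-C: 2 × 342 = 684
  C-H: 8 × 407 = 3256
  C=O: 2 × 782 = 1564
  O-H: 4 × 455 = 1820
  Σ(formed) = 7324 kJ
ΔH = Σ(broken) − Σ(formed) = 6841 − 7324 = −483 kJ

ΔH ≈ −483 kJ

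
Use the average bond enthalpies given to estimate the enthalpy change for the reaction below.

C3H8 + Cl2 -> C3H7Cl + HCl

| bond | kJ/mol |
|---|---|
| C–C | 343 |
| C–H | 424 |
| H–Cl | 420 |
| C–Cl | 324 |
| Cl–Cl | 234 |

ΔH ≈ −86 kJ

Bonds broken (reactants):
  C–C: 2 × 343 = 686
  C–H: 8 × 424 = 3392
  Cl–Cl: 1 × 234 = 234
  Σ(broken) = 4312 kJ
Bonds formed (products):
  C–C: 2 × 343 = 686
  C–Cl: 1 × 324 = 324
  C–H: 7 × 424 = 2968
  H–Cl: 1 × 420 = 420
  Σ(formed) = 4398 kJ
ΔH = Σ(broken) − Σ(formed) = 4312 − 4398 = −86 kJ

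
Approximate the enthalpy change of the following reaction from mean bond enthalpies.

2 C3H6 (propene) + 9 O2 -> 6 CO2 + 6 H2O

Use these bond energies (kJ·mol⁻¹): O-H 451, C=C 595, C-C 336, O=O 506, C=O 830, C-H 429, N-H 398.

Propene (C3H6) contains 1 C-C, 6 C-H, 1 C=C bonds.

Bonds broken (reactants):
  C-C: 2 × 336 = 672
  C-H: 12 × 429 = 5148
  C=C: 2 × 595 = 1190
  O=O: 9 × 506 = 4554
  Σ(broken) = 11564 kJ
Bonds formed (products):
  C=O: 12 × 830 = 9960
  O-H: 12 × 451 = 5412
  Σ(formed) = 15372 kJ
ΔH = Σ(broken) − Σ(formed) = 11564 − 15372 = −3808 kJ

ΔH ≈ −3808 kJ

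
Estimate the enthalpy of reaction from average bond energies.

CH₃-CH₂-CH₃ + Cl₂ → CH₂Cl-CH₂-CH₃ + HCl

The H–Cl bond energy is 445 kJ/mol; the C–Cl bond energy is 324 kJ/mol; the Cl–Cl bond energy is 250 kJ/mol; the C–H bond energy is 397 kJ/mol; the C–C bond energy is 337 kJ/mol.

ΔH ≈ −122 kJ

Bonds broken (reactants):
  C–C: 2 × 337 = 674
  C–H: 8 × 397 = 3176
  Cl–Cl: 1 × 250 = 250
  Σ(broken) = 4100 kJ
Bonds formed (products):
  C–C: 2 × 337 = 674
  C–Cl: 1 × 324 = 324
  C–H: 7 × 397 = 2779
  H–Cl: 1 × 445 = 445
  Σ(formed) = 4222 kJ
ΔH = Σ(broken) − Σ(formed) = 4100 − 4222 = −122 kJ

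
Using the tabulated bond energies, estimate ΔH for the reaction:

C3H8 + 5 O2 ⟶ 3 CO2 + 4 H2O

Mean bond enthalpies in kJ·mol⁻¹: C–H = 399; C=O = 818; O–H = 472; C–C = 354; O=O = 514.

Bonds broken (reactants):
  C–C: 2 × 354 = 708
  C–H: 8 × 399 = 3192
  O=O: 5 × 514 = 2570
  Σ(broken) = 6470 kJ
Bonds formed (products):
  C=O: 6 × 818 = 4908
  O–H: 8 × 472 = 3776
  Σ(formed) = 8684 kJ
ΔH = Σ(broken) − Σ(formed) = 6470 − 8684 = −2214 kJ

ΔH ≈ −2214 kJ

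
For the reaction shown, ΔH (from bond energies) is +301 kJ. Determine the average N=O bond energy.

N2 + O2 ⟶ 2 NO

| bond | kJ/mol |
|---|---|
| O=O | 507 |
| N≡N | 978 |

D(N=O) ≈ 592 kJ/mol

Let D be the N=O bond energy.
Σ(broken) = 1×978 + 1×507 = 1485
Σ(formed) = 2×D = 2D
ΔH = Σ(broken) − Σ(formed) = (1485) − (2D) = +1485 − 2D
Setting this equal to +301 kJ gives 2D = 1184, so D = 592 kJ/mol.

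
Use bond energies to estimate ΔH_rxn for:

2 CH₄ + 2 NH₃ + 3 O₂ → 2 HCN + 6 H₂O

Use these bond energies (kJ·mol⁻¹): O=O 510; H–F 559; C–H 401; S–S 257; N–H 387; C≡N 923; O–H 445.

ΔH ≈ −928 kJ

Bonds broken (reactants):
  C–H: 8 × 401 = 3208
  N–H: 6 × 387 = 2322
  O=O: 3 × 510 = 1530
  Σ(broken) = 7060 kJ
Bonds formed (products):
  C≡N: 2 × 923 = 1846
  C–H: 2 × 401 = 802
  O–H: 12 × 445 = 5340
  Σ(formed) = 7988 kJ
ΔH = Σ(broken) − Σ(formed) = 7060 − 7988 = −928 kJ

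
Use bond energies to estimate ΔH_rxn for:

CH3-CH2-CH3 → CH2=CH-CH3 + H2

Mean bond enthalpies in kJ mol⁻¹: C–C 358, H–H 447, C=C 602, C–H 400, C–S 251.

ΔH ≈ +109 kJ

Bonds broken (reactants):
  C–C: 2 × 358 = 716
  C–H: 8 × 400 = 3200
  Σ(broken) = 3916 kJ
Bonds formed (products):
  C–C: 1 × 358 = 358
  C–H: 6 × 400 = 2400
  C=C: 1 × 602 = 602
  H–H: 1 × 447 = 447
  Σ(formed) = 3807 kJ
ΔH = Σ(broken) − Σ(formed) = 3916 − 3807 = +109 kJ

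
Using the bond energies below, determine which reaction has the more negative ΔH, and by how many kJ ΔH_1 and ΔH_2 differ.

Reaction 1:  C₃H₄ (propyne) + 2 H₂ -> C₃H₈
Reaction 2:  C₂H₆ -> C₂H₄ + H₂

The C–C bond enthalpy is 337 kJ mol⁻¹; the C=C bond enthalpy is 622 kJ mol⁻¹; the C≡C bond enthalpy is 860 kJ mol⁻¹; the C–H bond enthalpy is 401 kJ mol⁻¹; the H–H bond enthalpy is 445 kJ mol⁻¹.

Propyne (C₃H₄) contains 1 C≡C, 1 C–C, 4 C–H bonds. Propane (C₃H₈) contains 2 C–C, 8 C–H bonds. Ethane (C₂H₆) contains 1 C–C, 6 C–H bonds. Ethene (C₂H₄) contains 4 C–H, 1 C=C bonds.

Reaction 1:
  Bonds broken (reactants):
    C≡C: 1 × 860 = 860
    C–C: 1 × 337 = 337
    C–H: 4 × 401 = 1604
    H–H: 2 × 445 = 890
    Σ(broken) = 3691 kJ
  Bonds formed (products):
    C–C: 2 × 337 = 674
    C–H: 8 × 401 = 3208
    Σ(formed) = 3882 kJ
  ΔH_1 = 3691 − 3882 = −191 kJ
Reaction 2:
  Bonds broken (reactants):
    C–C: 1 × 337 = 337
    C–H: 6 × 401 = 2406
    Σ(broken) = 2743 kJ
  Bonds formed (products):
    C–H: 4 × 401 = 1604
    C=C: 1 × 622 = 622
    H–H: 1 × 445 = 445
    Σ(formed) = 2671 kJ
  ΔH_2 = 2743 − 2671 = +72 kJ
ΔH_1 − ΔH_2 = −263 kJ, so reaction 1 has the more negative ΔH; |ΔH_1 − ΔH_2| = 263 kJ.

Reaction 1, by 263 kJ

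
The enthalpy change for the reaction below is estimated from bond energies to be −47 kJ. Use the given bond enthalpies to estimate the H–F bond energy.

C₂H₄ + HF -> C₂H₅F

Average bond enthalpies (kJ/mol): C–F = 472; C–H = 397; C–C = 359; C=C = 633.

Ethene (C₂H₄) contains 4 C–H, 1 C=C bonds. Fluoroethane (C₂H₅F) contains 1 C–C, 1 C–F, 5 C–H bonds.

Let D be the H–F bond energy.
Σ(broken) = 4×397 + 1×633 + 1×D = 2221 + D
Σ(formed) = 1×359 + 1×472 + 5×397 = 2816
ΔH = Σ(broken) − Σ(formed) = (2221 + D) − (2816) = −595 + D
Setting this equal to −47 kJ gives D = 548 kJ/mol.

D(H–F) ≈ 548 kJ/mol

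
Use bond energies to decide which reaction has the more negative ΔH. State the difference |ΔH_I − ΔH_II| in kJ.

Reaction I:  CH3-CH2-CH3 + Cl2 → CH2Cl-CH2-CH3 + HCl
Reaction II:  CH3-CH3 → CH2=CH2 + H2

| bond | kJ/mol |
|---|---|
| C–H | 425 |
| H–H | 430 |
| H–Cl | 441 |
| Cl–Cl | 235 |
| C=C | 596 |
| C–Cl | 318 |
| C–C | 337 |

Reaction I:
  Bonds broken (reactants):
    C–C: 2 × 337 = 674
    C–H: 8 × 425 = 3400
    Cl–Cl: 1 × 235 = 235
    Σ(broken) = 4309 kJ
  Bonds formed (products):
    C–C: 2 × 337 = 674
    C–Cl: 1 × 318 = 318
    C–H: 7 × 425 = 2975
    H–Cl: 1 × 441 = 441
    Σ(formed) = 4408 kJ
  ΔH_I = 4309 − 4408 = −99 kJ
Reaction II:
  Bonds broken (reactants):
    C–C: 1 × 337 = 337
    C–H: 6 × 425 = 2550
    Σ(broken) = 2887 kJ
  Bonds formed (products):
    C–H: 4 × 425 = 1700
    C=C: 1 × 596 = 596
    H–H: 1 × 430 = 430
    Σ(formed) = 2726 kJ
  ΔH_II = 2887 − 2726 = +161 kJ
ΔH_I − ΔH_II = −260 kJ, so reaction I has the more negative ΔH; |ΔH_I − ΔH_II| = 260 kJ.

Reaction I, by 260 kJ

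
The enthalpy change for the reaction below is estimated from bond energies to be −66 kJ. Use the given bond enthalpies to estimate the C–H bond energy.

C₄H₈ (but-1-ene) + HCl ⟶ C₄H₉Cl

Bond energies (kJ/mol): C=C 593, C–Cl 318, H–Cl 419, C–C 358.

Let D be the C–H bond energy.
Σ(broken) = 2×358 + 8×D + 1×593 + 1×419 = 1728 + 8D
Σ(formed) = 3×358 + 1×318 + 9×D = 1392 + 9D
ΔH = Σ(broken) − Σ(formed) = (1728 + 8D) − (1392 + 9D) = +336 − D
Setting this equal to −66 kJ gives D = 402 kJ/mol.

D(C–H) ≈ 402 kJ/mol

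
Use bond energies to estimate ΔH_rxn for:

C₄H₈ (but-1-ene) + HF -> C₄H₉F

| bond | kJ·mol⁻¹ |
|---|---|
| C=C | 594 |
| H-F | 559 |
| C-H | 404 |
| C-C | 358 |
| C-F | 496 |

Bonds broken (reactants):
  C-C: 2 × 358 = 716
  C-H: 8 × 404 = 3232
  C=C: 1 × 594 = 594
  H-F: 1 × 559 = 559
  Σ(broken) = 5101 kJ
Bonds formed (products):
  C-C: 3 × 358 = 1074
  C-F: 1 × 496 = 496
  C-H: 9 × 404 = 3636
  Σ(formed) = 5206 kJ
ΔH = Σ(broken) − Σ(formed) = 5101 − 5206 = −105 kJ

ΔH ≈ −105 kJ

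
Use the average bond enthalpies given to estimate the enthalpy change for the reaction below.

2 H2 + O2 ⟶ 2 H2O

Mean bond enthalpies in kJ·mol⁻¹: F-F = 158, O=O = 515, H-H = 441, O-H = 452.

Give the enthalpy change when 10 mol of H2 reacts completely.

ΔH = −2055 kJ

Bonds broken (reactants):
  H-H: 2 × 441 = 882
  O=O: 1 × 515 = 515
  Σ(broken) = 1397 kJ
Bonds formed (products):
  O-H: 4 × 452 = 1808
  Σ(formed) = 1808 kJ
ΔH = Σ(broken) − Σ(formed) = 1397 − 1808 = −411 kJ
For 5× the reaction as written: 5 × (−411) = −2055 kJ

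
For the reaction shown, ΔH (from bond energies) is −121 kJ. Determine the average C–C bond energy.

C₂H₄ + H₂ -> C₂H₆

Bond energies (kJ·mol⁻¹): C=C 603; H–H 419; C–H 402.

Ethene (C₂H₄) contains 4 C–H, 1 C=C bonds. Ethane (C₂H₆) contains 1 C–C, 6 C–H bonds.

D(C–C) ≈ 339 kJ/mol

Let D be the C–C bond energy.
Σ(broken) = 4×402 + 1×603 + 1×419 = 2630
Σ(formed) = 1×D + 6×402 = 2412 + D
ΔH = Σ(broken) − Σ(formed) = (2630) − (2412 + D) = +218 − D
Setting this equal to −121 kJ gives D = 339 kJ/mol.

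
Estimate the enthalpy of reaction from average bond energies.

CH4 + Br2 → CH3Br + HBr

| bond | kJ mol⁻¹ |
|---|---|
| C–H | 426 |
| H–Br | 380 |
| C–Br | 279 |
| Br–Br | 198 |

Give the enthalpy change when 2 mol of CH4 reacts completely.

ΔH = −70 kJ

Bonds broken (reactants):
  Br–Br: 1 × 198 = 198
  C–H: 4 × 426 = 1704
  Σ(broken) = 1902 kJ
Bonds formed (products):
  C–Br: 1 × 279 = 279
  C–H: 3 × 426 = 1278
  H–Br: 1 × 380 = 380
  Σ(formed) = 1937 kJ
ΔH = Σ(broken) − Σ(formed) = 1902 − 1937 = −35 kJ
For 2× the reaction as written: 2 × (−35) = −70 kJ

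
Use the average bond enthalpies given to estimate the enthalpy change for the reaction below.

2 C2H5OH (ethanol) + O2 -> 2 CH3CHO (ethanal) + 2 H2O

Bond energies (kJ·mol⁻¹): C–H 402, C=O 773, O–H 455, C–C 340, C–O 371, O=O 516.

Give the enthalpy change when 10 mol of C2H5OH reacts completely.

ΔH = −1970 kJ

Bonds broken (reactants):
  C–C: 2 × 340 = 680
  C–H: 10 × 402 = 4020
  C–O: 2 × 371 = 742
  O–H: 2 × 455 = 910
  O=O: 1 × 516 = 516
  Σ(broken) = 6868 kJ
Bonds formed (products):
  C–C: 2 × 340 = 680
  C–H: 8 × 402 = 3216
  C=O: 2 × 773 = 1546
  O–H: 4 × 455 = 1820
  Σ(formed) = 7262 kJ
ΔH = Σ(broken) − Σ(formed) = 6868 − 7262 = −394 kJ
For 5× the reaction as written: 5 × (−394) = −1970 kJ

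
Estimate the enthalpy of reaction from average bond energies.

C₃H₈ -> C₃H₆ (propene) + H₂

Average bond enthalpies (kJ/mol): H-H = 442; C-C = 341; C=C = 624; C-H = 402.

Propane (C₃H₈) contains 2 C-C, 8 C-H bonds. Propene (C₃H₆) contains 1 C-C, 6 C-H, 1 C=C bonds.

ΔH ≈ +79 kJ

Bonds broken (reactants):
  C-C: 2 × 341 = 682
  C-H: 8 × 402 = 3216
  Σ(broken) = 3898 kJ
Bonds formed (products):
  C-C: 1 × 341 = 341
  C-H: 6 × 402 = 2412
  C=C: 1 × 624 = 624
  H-H: 1 × 442 = 442
  Σ(formed) = 3819 kJ
ΔH = Σ(broken) − Σ(formed) = 3898 − 3819 = +79 kJ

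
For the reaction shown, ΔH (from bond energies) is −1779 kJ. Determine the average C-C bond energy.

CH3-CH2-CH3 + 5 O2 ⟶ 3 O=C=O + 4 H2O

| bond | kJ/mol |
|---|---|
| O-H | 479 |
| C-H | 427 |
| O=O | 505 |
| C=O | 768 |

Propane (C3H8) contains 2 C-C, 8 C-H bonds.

Let D be the C-C bond energy.
Σ(broken) = 2×D + 8×427 + 5×505 = 5941 + 2D
Σ(formed) = 6×768 + 8×479 = 8440
ΔH = Σ(broken) − Σ(formed) = (5941 + 2D) − (8440) = −2499 + 2D
Setting this equal to −1779 kJ gives 2D = 720, so D = 360 kJ/mol.

D(C-C) ≈ 360 kJ/mol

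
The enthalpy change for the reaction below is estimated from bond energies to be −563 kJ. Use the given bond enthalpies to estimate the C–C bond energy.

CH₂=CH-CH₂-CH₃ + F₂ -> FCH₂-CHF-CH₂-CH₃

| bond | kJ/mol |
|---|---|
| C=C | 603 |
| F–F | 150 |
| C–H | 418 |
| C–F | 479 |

D(C–C) ≈ 358 kJ/mol

Let D be the C–C bond energy.
Σ(broken) = 2×D + 8×418 + 1×603 + 1×150 = 4097 + 2D
Σ(formed) = 3×D + 2×479 + 8×418 = 4302 + 3D
ΔH = Σ(broken) − Σ(formed) = (4097 + 2D) − (4302 + 3D) = −205 − D
Setting this equal to −563 kJ gives D = 358 kJ/mol.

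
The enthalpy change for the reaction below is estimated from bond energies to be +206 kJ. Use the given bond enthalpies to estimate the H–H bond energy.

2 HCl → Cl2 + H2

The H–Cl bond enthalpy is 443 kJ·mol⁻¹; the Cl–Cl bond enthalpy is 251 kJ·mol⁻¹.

Let D be the H–H bond energy.
Σ(broken) = 2×443 = 886
Σ(formed) = 1×251 + 1×D = 251 + D
ΔH = Σ(broken) − Σ(formed) = (886) − (251 + D) = +635 − D
Setting this equal to +206 kJ gives D = 429 kJ/mol.

D(H–H) ≈ 429 kJ/mol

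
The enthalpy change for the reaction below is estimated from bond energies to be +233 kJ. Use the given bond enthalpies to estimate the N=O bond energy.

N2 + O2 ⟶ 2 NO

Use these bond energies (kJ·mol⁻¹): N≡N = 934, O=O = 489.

Let D be the N=O bond energy.
Σ(broken) = 1×934 + 1×489 = 1423
Σ(formed) = 2×D = 2D
ΔH = Σ(broken) − Σ(formed) = (1423) − (2D) = +1423 − 2D
Setting this equal to +233 kJ gives 2D = 1190, so D = 595 kJ/mol.

D(N=O) ≈ 595 kJ/mol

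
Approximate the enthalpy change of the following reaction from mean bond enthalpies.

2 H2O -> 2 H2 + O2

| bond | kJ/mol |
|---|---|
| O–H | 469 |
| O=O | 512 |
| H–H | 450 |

ΔH ≈ +464 kJ

Bonds broken (reactants):
  O–H: 4 × 469 = 1876
  Σ(broken) = 1876 kJ
Bonds formed (products):
  H–H: 2 × 450 = 900
  O=O: 1 × 512 = 512
  Σ(formed) = 1412 kJ
ΔH = Σ(broken) − Σ(formed) = 1876 − 1412 = +464 kJ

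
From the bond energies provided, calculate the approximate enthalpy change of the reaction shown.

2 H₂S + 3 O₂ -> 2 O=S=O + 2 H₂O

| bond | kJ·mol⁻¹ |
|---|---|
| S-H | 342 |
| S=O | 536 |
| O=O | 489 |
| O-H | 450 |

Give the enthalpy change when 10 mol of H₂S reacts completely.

ΔH = −5545 kJ

Bonds broken (reactants):
  O=O: 3 × 489 = 1467
  S-H: 4 × 342 = 1368
  Σ(broken) = 2835 kJ
Bonds formed (products):
  O-H: 4 × 450 = 1800
  S=O: 4 × 536 = 2144
  Σ(formed) = 3944 kJ
ΔH = Σ(broken) − Σ(formed) = 2835 − 3944 = −1109 kJ
For 5× the reaction as written: 5 × (−1109) = −5545 kJ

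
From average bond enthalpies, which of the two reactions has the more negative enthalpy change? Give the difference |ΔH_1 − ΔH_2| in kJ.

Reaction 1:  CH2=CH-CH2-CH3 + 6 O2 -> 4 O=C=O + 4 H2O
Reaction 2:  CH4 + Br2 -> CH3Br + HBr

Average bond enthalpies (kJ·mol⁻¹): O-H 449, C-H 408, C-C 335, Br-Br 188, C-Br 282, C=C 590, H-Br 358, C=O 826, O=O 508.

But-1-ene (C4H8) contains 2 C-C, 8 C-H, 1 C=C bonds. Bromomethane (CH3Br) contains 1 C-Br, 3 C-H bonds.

Reaction 1, by 2584 kJ

Reaction 1:
  Bonds broken (reactants):
    C-C: 2 × 335 = 670
    C-H: 8 × 408 = 3264
    C=C: 1 × 590 = 590
    O=O: 6 × 508 = 3048
    Σ(broken) = 7572 kJ
  Bonds formed (products):
    C=O: 8 × 826 = 6608
    O-H: 8 × 449 = 3592
    Σ(formed) = 10200 kJ
  ΔH_1 = 7572 − 10200 = −2628 kJ
Reaction 2:
  Bonds broken (reactants):
    Br-Br: 1 × 188 = 188
    C-H: 4 × 408 = 1632
    Σ(broken) = 1820 kJ
  Bonds formed (products):
    C-Br: 1 × 282 = 282
    C-H: 3 × 408 = 1224
    H-Br: 1 × 358 = 358
    Σ(formed) = 1864 kJ
  ΔH_2 = 1820 − 1864 = −44 kJ
ΔH_1 − ΔH_2 = −2584 kJ, so reaction 1 has the more negative ΔH; |ΔH_1 − ΔH_2| = 2584 kJ.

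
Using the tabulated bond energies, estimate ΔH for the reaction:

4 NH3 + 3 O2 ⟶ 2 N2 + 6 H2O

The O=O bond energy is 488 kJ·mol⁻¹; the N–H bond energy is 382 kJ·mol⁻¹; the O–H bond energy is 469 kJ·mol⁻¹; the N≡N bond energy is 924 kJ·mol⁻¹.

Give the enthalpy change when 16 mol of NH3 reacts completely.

Bonds broken (reactants):
  N–H: 12 × 382 = 4584
  O=O: 3 × 488 = 1464
  Σ(broken) = 6048 kJ
Bonds formed (products):
  N≡N: 2 × 924 = 1848
  O–H: 12 × 469 = 5628
  Σ(formed) = 7476 kJ
ΔH = Σ(broken) − Σ(formed) = 6048 − 7476 = −1428 kJ
For 4× the reaction as written: 4 × (−1428) = −5712 kJ

ΔH = −5712 kJ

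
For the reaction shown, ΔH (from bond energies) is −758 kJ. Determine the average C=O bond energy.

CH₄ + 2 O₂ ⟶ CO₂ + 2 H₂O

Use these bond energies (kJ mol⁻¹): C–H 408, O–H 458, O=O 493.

Let D be the C=O bond energy.
Σ(broken) = 4×408 + 2×493 = 2618
Σ(formed) = 2×D + 4×458 = 1832 + 2D
ΔH = Σ(broken) − Σ(formed) = (2618) − (1832 + 2D) = +786 − 2D
Setting this equal to −758 kJ gives 2D = 1544, so D = 772 kJ/mol.

D(C=O) ≈ 772 kJ/mol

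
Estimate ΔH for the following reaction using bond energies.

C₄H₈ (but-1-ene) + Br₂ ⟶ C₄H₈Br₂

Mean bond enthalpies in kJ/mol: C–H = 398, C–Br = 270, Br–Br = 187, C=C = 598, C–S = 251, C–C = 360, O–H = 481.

Bonds broken (reactants):
  Br–Br: 1 × 187 = 187
  C–C: 2 × 360 = 720
  C–H: 8 × 398 = 3184
  C=C: 1 × 598 = 598
  Σ(broken) = 4689 kJ
Bonds formed (products):
  C–Br: 2 × 270 = 540
  C–C: 3 × 360 = 1080
  C–H: 8 × 398 = 3184
  Σ(formed) = 4804 kJ
ΔH = Σ(broken) − Σ(formed) = 4689 − 4804 = −115 kJ

ΔH ≈ −115 kJ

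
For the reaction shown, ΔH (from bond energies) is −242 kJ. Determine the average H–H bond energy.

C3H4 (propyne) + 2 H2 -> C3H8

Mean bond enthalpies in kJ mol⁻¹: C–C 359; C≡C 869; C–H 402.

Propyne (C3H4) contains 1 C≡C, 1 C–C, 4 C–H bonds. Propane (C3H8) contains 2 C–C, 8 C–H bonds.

Let D be the H–H bond energy.
Σ(broken) = 1×869 + 1×359 + 4×402 + 2×D = 2836 + 2D
Σ(formed) = 2×359 + 8×402 = 3934
ΔH = Σ(broken) − Σ(formed) = (2836 + 2D) − (3934) = −1098 + 2D
Setting this equal to −242 kJ gives 2D = 856, so D = 428 kJ/mol.

D(H–H) ≈ 428 kJ/mol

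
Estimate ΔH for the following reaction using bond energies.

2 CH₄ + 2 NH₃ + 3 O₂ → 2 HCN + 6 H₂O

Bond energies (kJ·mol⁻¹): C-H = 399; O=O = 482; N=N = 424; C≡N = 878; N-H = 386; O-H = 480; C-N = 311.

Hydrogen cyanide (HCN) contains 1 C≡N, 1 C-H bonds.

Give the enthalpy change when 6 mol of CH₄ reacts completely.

ΔH = −4080 kJ

Bonds broken (reactants):
  C-H: 8 × 399 = 3192
  N-H: 6 × 386 = 2316
  O=O: 3 × 482 = 1446
  Σ(broken) = 6954 kJ
Bonds formed (products):
  C≡N: 2 × 878 = 1756
  C-H: 2 × 399 = 798
  O-H: 12 × 480 = 5760
  Σ(formed) = 8314 kJ
ΔH = Σ(broken) − Σ(formed) = 6954 − 8314 = −1360 kJ
For 3× the reaction as written: 3 × (−1360) = −4080 kJ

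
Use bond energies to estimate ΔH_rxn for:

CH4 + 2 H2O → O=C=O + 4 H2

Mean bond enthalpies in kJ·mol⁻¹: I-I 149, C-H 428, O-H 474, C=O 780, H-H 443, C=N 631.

ΔH ≈ +276 kJ

Bonds broken (reactants):
  C-H: 4 × 428 = 1712
  O-H: 4 × 474 = 1896
  Σ(broken) = 3608 kJ
Bonds formed (products):
  C=O: 2 × 780 = 1560
  H-H: 4 × 443 = 1772
  Σ(formed) = 3332 kJ
ΔH = Σ(broken) − Σ(formed) = 3608 − 3332 = +276 kJ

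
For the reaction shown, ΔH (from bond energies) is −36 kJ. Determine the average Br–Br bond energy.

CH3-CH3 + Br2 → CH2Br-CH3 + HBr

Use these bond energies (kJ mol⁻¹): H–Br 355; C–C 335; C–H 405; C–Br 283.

Let D be the Br–Br bond energy.
Σ(broken) = 1×D + 1×335 + 6×405 = 2765 + D
Σ(formed) = 1×283 + 1×335 + 5×405 + 1×355 = 2998
ΔH = Σ(broken) − Σ(formed) = (2765 + D) − (2998) = −233 + D
Setting this equal to −36 kJ gives D = 197 kJ/mol.

D(Br–Br) ≈ 197 kJ/mol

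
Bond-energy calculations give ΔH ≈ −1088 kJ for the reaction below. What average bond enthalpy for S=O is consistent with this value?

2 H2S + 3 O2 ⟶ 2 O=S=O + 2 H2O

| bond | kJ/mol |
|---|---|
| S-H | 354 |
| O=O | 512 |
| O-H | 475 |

D(S=O) ≈ 535 kJ/mol

Let D be the S=O bond energy.
Σ(broken) = 3×512 + 4×354 = 2952
Σ(formed) = 4×475 + 4×D = 1900 + 4D
ΔH = Σ(broken) − Σ(formed) = (2952) − (1900 + 4D) = +1052 − 4D
Setting this equal to −1088 kJ gives 4D = 2140, so D = 535 kJ/mol.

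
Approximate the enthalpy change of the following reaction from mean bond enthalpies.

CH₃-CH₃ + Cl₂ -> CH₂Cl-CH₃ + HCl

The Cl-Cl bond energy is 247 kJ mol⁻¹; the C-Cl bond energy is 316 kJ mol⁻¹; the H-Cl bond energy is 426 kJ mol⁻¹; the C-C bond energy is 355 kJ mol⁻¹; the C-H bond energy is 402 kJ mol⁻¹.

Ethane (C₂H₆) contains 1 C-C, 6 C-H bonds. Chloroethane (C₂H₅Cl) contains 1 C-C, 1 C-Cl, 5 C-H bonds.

Bonds broken (reactants):
  C-C: 1 × 355 = 355
  C-H: 6 × 402 = 2412
  Cl-Cl: 1 × 247 = 247
  Σ(broken) = 3014 kJ
Bonds formed (products):
  C-C: 1 × 355 = 355
  C-Cl: 1 × 316 = 316
  C-H: 5 × 402 = 2010
  H-Cl: 1 × 426 = 426
  Σ(formed) = 3107 kJ
ΔH = Σ(broken) − Σ(formed) = 3014 − 3107 = −93 kJ

ΔH ≈ −93 kJ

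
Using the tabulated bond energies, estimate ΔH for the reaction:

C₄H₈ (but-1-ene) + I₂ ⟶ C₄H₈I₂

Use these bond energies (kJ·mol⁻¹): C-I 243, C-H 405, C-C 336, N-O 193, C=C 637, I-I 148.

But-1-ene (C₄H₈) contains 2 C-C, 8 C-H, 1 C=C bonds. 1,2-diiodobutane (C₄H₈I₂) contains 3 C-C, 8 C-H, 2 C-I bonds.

Bonds broken (reactants):
  C-C: 2 × 336 = 672
  C-H: 8 × 405 = 3240
  C=C: 1 × 637 = 637
  I-I: 1 × 148 = 148
  Σ(broken) = 4697 kJ
Bonds formed (products):
  C-C: 3 × 336 = 1008
  C-H: 8 × 405 = 3240
  C-I: 2 × 243 = 486
  Σ(formed) = 4734 kJ
ΔH = Σ(broken) − Σ(formed) = 4697 − 4734 = −37 kJ

ΔH ≈ −37 kJ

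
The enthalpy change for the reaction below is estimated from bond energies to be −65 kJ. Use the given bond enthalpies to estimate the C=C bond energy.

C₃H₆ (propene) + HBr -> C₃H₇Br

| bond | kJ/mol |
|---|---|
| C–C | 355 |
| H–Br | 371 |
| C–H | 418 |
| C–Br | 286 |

Let D be the C=C bond energy.
Σ(broken) = 1×355 + 6×418 + 1×D + 1×371 = 3234 + D
Σ(formed) = 1×286 + 2×355 + 7×418 = 3922
ΔH = Σ(broken) − Σ(formed) = (3234 + D) − (3922) = −688 + D
Setting this equal to −65 kJ gives D = 623 kJ/mol.

D(C=C) ≈ 623 kJ/mol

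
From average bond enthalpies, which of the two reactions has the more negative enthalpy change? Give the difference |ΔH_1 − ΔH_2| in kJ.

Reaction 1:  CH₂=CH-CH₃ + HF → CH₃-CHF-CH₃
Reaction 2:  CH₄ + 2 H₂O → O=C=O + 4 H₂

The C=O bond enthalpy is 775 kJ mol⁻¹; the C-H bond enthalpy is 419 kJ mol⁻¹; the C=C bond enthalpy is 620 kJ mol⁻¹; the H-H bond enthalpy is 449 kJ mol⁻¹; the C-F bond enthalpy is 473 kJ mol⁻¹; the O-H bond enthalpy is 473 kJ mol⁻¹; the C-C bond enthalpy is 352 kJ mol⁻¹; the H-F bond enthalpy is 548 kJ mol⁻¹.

Reaction 1:
  Bonds broken (reactants):
    C-C: 1 × 352 = 352
    C-H: 6 × 419 = 2514
    C=C: 1 × 620 = 620
    H-F: 1 × 548 = 548
    Σ(broken) = 4034 kJ
  Bonds formed (products):
    C-C: 2 × 352 = 704
    C-F: 1 × 473 = 473
    C-H: 7 × 419 = 2933
    Σ(formed) = 4110 kJ
  ΔH_1 = 4034 − 4110 = −76 kJ
Reaction 2:
  Bonds broken (reactants):
    C-H: 4 × 419 = 1676
    O-H: 4 × 473 = 1892
    Σ(broken) = 3568 kJ
  Bonds formed (products):
    C=O: 2 × 775 = 1550
    H-H: 4 × 449 = 1796
    Σ(formed) = 3346 kJ
  ΔH_2 = 3568 − 3346 = +222 kJ
ΔH_1 − ΔH_2 = −298 kJ, so reaction 1 has the more negative ΔH; |ΔH_1 − ΔH_2| = 298 kJ.

Reaction 1, by 298 kJ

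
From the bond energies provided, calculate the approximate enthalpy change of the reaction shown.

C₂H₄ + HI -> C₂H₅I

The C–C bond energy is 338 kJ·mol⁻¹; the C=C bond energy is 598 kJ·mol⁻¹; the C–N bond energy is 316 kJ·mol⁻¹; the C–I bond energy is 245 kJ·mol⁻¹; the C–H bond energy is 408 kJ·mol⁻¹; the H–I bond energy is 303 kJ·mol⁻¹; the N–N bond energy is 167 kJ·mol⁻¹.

ΔH ≈ −90 kJ

Bonds broken (reactants):
  C–H: 4 × 408 = 1632
  C=C: 1 × 598 = 598
  H–I: 1 × 303 = 303
  Σ(broken) = 2533 kJ
Bonds formed (products):
  C–C: 1 × 338 = 338
  C–H: 5 × 408 = 2040
  C–I: 1 × 245 = 245
  Σ(formed) = 2623 kJ
ΔH = Σ(broken) − Σ(formed) = 2533 − 2623 = −90 kJ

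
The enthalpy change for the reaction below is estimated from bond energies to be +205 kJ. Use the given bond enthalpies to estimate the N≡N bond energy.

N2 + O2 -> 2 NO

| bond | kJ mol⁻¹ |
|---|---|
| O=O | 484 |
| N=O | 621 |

D(N≡N) ≈ 963 kJ/mol

Let D be the N≡N bond energy.
Σ(broken) = 1×D + 1×484 = 484 + D
Σ(formed) = 2×621 = 1242
ΔH = Σ(broken) − Σ(formed) = (484 + D) − (1242) = −758 + D
Setting this equal to +205 kJ gives D = 963 kJ/mol.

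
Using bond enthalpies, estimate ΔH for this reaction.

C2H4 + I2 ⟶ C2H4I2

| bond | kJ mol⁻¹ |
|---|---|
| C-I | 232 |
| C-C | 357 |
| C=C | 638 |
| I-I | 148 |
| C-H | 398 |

ΔH ≈ −35 kJ

Bonds broken (reactants):
  C-H: 4 × 398 = 1592
  C=C: 1 × 638 = 638
  I-I: 1 × 148 = 148
  Σ(broken) = 2378 kJ
Bonds formed (products):
  C-C: 1 × 357 = 357
  C-H: 4 × 398 = 1592
  C-I: 2 × 232 = 464
  Σ(formed) = 2413 kJ
ΔH = Σ(broken) − Σ(formed) = 2378 − 2413 = −35 kJ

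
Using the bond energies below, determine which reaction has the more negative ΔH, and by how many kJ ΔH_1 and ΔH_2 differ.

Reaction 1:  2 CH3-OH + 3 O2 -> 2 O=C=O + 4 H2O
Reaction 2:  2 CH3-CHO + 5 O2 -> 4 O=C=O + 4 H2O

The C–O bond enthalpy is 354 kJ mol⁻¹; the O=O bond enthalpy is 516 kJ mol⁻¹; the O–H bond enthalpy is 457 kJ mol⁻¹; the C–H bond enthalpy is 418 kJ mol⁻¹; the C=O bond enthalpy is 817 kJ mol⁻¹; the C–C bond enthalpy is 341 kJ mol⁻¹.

Reaction 2, by 706 kJ

Reaction 1:
  Bonds broken (reactants):
    C–H: 6 × 418 = 2508
    C–O: 2 × 354 = 708
    O–H: 2 × 457 = 914
    O=O: 3 × 516 = 1548
    Σ(broken) = 5678 kJ
  Bonds formed (products):
    C=O: 4 × 817 = 3268
    O–H: 8 × 457 = 3656
    Σ(formed) = 6924 kJ
  ΔH_1 = 5678 − 6924 = −1246 kJ
Reaction 2:
  Bonds broken (reactants):
    C–C: 2 × 341 = 682
    C–H: 8 × 418 = 3344
    C=O: 2 × 817 = 1634
    O=O: 5 × 516 = 2580
    Σ(broken) = 8240 kJ
  Bonds formed (products):
    C=O: 8 × 817 = 6536
    O–H: 8 × 457 = 3656
    Σ(formed) = 10192 kJ
  ΔH_2 = 8240 − 10192 = −1952 kJ
ΔH_1 − ΔH_2 = +706 kJ, so reaction 2 has the more negative ΔH; |ΔH_1 − ΔH_2| = 706 kJ.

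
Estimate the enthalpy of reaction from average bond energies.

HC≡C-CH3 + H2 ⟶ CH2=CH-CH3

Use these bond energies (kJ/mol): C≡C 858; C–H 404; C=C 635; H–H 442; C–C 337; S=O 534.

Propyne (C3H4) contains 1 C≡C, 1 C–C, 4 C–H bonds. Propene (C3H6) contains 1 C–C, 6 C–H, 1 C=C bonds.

Bonds broken (reactants):
  C≡C: 1 × 858 = 858
  C–C: 1 × 337 = 337
  C–H: 4 × 404 = 1616
  H–H: 1 × 442 = 442
  Σ(broken) = 3253 kJ
Bonds formed (products):
  C–C: 1 × 337 = 337
  C–H: 6 × 404 = 2424
  C=C: 1 × 635 = 635
  Σ(formed) = 3396 kJ
ΔH = Σ(broken) − Σ(formed) = 3253 − 3396 = −143 kJ

ΔH ≈ −143 kJ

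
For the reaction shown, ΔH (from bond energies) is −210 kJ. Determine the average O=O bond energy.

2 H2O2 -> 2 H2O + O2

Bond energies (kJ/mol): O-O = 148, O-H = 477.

Let D be the O=O bond energy.
Σ(broken) = 4×477 + 2×148 = 2204
Σ(formed) = 4×477 + 1×D = 1908 + D
ΔH = Σ(broken) − Σ(formed) = (2204) − (1908 + D) = +296 − D
Setting this equal to −210 kJ gives D = 506 kJ/mol.

D(O=O) ≈ 506 kJ/mol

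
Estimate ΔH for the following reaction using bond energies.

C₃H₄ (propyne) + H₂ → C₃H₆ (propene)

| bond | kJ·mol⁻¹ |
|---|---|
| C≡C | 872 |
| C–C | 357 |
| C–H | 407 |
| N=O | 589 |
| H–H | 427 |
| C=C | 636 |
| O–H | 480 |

Bonds broken (reactants):
  C≡C: 1 × 872 = 872
  C–C: 1 × 357 = 357
  C–H: 4 × 407 = 1628
  H–H: 1 × 427 = 427
  Σ(broken) = 3284 kJ
Bonds formed (products):
  C–C: 1 × 357 = 357
  C–H: 6 × 407 = 2442
  C=C: 1 × 636 = 636
  Σ(formed) = 3435 kJ
ΔH = Σ(broken) − Σ(formed) = 3284 − 3435 = −151 kJ

ΔH ≈ −151 kJ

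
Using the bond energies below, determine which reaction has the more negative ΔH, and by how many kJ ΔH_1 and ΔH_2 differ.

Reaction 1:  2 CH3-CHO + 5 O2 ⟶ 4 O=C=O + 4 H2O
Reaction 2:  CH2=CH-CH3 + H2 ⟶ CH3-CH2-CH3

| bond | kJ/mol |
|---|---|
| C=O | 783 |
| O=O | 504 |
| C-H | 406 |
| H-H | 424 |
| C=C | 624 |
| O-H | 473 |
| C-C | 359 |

Reaction 1:
  Bonds broken (reactants):
    C-C: 2 × 359 = 718
    C-H: 8 × 406 = 3248
    C=O: 2 × 783 = 1566
    O=O: 5 × 504 = 2520
    Σ(broken) = 8052 kJ
  Bonds formed (products):
    C=O: 8 × 783 = 6264
    O-H: 8 × 473 = 3784
    Σ(formed) = 10048 kJ
  ΔH_1 = 8052 − 10048 = −1996 kJ
Reaction 2:
  Bonds broken (reactants):
    C-C: 1 × 359 = 359
    C-H: 6 × 406 = 2436
    C=C: 1 × 624 = 624
    H-H: 1 × 424 = 424
    Σ(broken) = 3843 kJ
  Bonds formed (products):
    C-C: 2 × 359 = 718
    C-H: 8 × 406 = 3248
    Σ(formed) = 3966 kJ
  ΔH_2 = 3843 − 3966 = −123 kJ
ΔH_1 − ΔH_2 = −1873 kJ, so reaction 1 has the more negative ΔH; |ΔH_1 − ΔH_2| = 1873 kJ.

Reaction 1, by 1873 kJ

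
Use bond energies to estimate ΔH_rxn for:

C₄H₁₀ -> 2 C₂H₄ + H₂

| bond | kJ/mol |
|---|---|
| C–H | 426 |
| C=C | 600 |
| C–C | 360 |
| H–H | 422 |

ΔH ≈ +310 kJ

Bonds broken (reactants):
  C–C: 3 × 360 = 1080
  C–H: 10 × 426 = 4260
  Σ(broken) = 5340 kJ
Bonds formed (products):
  C–H: 8 × 426 = 3408
  C=C: 2 × 600 = 1200
  H–H: 1 × 422 = 422
  Σ(formed) = 5030 kJ
ΔH = Σ(broken) − Σ(formed) = 5340 − 5030 = +310 kJ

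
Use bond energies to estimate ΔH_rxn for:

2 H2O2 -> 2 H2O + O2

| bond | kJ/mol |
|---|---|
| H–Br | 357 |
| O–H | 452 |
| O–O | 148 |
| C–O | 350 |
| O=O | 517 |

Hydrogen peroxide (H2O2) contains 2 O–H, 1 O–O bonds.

Bonds broken (reactants):
  O–H: 4 × 452 = 1808
  O–O: 2 × 148 = 296
  Σ(broken) = 2104 kJ
Bonds formed (products):
  O–H: 4 × 452 = 1808
  O=O: 1 × 517 = 517
  Σ(formed) = 2325 kJ
ΔH = Σ(broken) − Σ(formed) = 2104 − 2325 = −221 kJ

ΔH ≈ −221 kJ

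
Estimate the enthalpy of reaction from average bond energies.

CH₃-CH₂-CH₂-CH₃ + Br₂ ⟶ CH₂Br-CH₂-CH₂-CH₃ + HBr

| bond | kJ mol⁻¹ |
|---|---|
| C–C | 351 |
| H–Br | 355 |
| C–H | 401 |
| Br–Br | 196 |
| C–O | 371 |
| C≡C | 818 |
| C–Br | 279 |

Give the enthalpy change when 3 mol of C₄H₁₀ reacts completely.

ΔH = −111 kJ

Bonds broken (reactants):
  Br–Br: 1 × 196 = 196
  C–C: 3 × 351 = 1053
  C–H: 10 × 401 = 4010
  Σ(broken) = 5259 kJ
Bonds formed (products):
  C–Br: 1 × 279 = 279
  C–C: 3 × 351 = 1053
  C–H: 9 × 401 = 3609
  H–Br: 1 × 355 = 355
  Σ(formed) = 5296 kJ
ΔH = Σ(broken) − Σ(formed) = 5259 − 5296 = −37 kJ
For 3× the reaction as written: 3 × (−37) = −111 kJ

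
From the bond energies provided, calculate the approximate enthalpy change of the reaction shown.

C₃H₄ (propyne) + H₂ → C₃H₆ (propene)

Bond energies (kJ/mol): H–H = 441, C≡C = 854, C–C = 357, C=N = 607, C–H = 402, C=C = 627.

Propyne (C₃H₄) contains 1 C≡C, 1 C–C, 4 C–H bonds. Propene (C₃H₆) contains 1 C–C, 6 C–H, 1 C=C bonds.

Bonds broken (reactants):
  C≡C: 1 × 854 = 854
  C–C: 1 × 357 = 357
  C–H: 4 × 402 = 1608
  H–H: 1 × 441 = 441
  Σ(broken) = 3260 kJ
Bonds formed (products):
  C–C: 1 × 357 = 357
  C–H: 6 × 402 = 2412
  C=C: 1 × 627 = 627
  Σ(formed) = 3396 kJ
ΔH = Σ(broken) − Σ(formed) = 3260 − 3396 = −136 kJ

ΔH ≈ −136 kJ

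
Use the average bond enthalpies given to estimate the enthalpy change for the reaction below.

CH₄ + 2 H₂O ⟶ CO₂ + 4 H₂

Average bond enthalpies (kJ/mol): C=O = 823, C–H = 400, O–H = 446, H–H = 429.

ΔH ≈ +22 kJ

Bonds broken (reactants):
  C–H: 4 × 400 = 1600
  O–H: 4 × 446 = 1784
  Σ(broken) = 3384 kJ
Bonds formed (products):
  C=O: 2 × 823 = 1646
  H–H: 4 × 429 = 1716
  Σ(formed) = 3362 kJ
ΔH = Σ(broken) − Σ(formed) = 3384 − 3362 = +22 kJ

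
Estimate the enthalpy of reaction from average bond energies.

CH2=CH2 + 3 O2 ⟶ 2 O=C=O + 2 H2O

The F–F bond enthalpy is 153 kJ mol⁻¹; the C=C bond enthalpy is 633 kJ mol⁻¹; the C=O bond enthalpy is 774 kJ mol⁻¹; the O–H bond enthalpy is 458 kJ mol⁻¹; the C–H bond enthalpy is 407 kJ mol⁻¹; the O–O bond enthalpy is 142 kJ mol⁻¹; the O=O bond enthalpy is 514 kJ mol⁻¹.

ΔH ≈ −1125 kJ

Bonds broken (reactants):
  C–H: 4 × 407 = 1628
  C=C: 1 × 633 = 633
  O=O: 3 × 514 = 1542
  Σ(broken) = 3803 kJ
Bonds formed (products):
  C=O: 4 × 774 = 3096
  O–H: 4 × 458 = 1832
  Σ(formed) = 4928 kJ
ΔH = Σ(broken) − Σ(formed) = 3803 − 4928 = −1125 kJ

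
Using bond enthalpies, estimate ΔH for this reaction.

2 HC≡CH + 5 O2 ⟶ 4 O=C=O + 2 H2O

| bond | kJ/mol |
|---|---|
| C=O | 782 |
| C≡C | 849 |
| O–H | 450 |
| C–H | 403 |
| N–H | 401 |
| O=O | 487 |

Bonds broken (reactants):
  C≡C: 2 × 849 = 1698
  C–H: 4 × 403 = 1612
  O=O: 5 × 487 = 2435
  Σ(broken) = 5745 kJ
Bonds formed (products):
  C=O: 8 × 782 = 6256
  O–H: 4 × 450 = 1800
  Σ(formed) = 8056 kJ
ΔH = Σ(broken) − Σ(formed) = 5745 − 8056 = −2311 kJ

ΔH ≈ −2311 kJ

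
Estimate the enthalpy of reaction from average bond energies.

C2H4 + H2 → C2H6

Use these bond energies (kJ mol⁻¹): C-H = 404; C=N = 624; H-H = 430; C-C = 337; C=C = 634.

Bonds broken (reactants):
  C-H: 4 × 404 = 1616
  C=C: 1 × 634 = 634
  H-H: 1 × 430 = 430
  Σ(broken) = 2680 kJ
Bonds formed (products):
  C-C: 1 × 337 = 337
  C-H: 6 × 404 = 2424
  Σ(formed) = 2761 kJ
ΔH = Σ(broken) − Σ(formed) = 2680 − 2761 = −81 kJ

ΔH ≈ −81 kJ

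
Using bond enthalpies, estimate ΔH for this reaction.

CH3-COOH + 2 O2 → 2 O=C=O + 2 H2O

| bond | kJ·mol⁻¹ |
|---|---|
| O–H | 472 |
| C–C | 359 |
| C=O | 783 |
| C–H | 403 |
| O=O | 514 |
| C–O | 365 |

ΔH ≈ −804 kJ

Bonds broken (reactants):
  C–C: 1 × 359 = 359
  C–H: 3 × 403 = 1209
  C–O: 1 × 365 = 365
  C=O: 1 × 783 = 783
  O–H: 1 × 472 = 472
  O=O: 2 × 514 = 1028
  Σ(broken) = 4216 kJ
Bonds formed (products):
  C=O: 4 × 783 = 3132
  O–H: 4 × 472 = 1888
  Σ(formed) = 5020 kJ
ΔH = Σ(broken) − Σ(formed) = 4216 − 5020 = −804 kJ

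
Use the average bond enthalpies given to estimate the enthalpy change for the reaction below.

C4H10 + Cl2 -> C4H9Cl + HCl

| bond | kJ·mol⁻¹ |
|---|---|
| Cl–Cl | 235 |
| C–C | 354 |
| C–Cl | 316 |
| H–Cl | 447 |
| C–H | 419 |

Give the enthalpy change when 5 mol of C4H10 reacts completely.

ΔH = −545 kJ

Bonds broken (reactants):
  C–C: 3 × 354 = 1062
  C–H: 10 × 419 = 4190
  Cl–Cl: 1 × 235 = 235
  Σ(broken) = 5487 kJ
Bonds formed (products):
  C–C: 3 × 354 = 1062
  C–Cl: 1 × 316 = 316
  C–H: 9 × 419 = 3771
  H–Cl: 1 × 447 = 447
  Σ(formed) = 5596 kJ
ΔH = Σ(broken) − Σ(formed) = 5487 − 5596 = −109 kJ
For 5× the reaction as written: 5 × (−109) = −545 kJ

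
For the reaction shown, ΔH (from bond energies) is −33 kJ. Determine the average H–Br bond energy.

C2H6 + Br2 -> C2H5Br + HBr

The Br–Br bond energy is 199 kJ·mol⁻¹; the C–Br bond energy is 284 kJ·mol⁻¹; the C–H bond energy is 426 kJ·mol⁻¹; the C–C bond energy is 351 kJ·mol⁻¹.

Let D be the H–Br bond energy.
Σ(broken) = 1×199 + 1×351 + 6×426 = 3106
Σ(formed) = 1×284 + 1×351 + 5×426 + 1×D = 2765 + D
ΔH = Σ(broken) − Σ(formed) = (3106) − (2765 + D) = +341 − D
Setting this equal to −33 kJ gives D = 374 kJ/mol.

D(H–Br) ≈ 374 kJ/mol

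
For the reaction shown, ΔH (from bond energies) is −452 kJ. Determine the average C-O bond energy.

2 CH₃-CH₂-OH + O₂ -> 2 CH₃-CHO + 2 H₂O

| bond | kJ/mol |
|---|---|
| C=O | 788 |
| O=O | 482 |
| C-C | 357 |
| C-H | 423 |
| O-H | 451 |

D(C-O) ≈ 349 kJ/mol

Let D be the C-O bond energy.
Σ(broken) = 2×357 + 10×423 + 2×D + 2×451 + 1×482 = 6328 + 2D
Σ(formed) = 2×357 + 8×423 + 2×788 + 4×451 = 7478
ΔH = Σ(broken) − Σ(formed) = (6328 + 2D) − (7478) = −1150 + 2D
Setting this equal to −452 kJ gives 2D = 698, so D = 349 kJ/mol.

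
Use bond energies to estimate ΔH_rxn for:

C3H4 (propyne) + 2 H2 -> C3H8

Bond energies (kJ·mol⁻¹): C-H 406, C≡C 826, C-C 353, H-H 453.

Bonds broken (reactants):
  C≡C: 1 × 826 = 826
  C-C: 1 × 353 = 353
  C-H: 4 × 406 = 1624
  H-H: 2 × 453 = 906
  Σ(broken) = 3709 kJ
Bonds formed (products):
  C-C: 2 × 353 = 706
  C-H: 8 × 406 = 3248
  Σ(formed) = 3954 kJ
ΔH = Σ(broken) − Σ(formed) = 3709 − 3954 = −245 kJ

ΔH ≈ −245 kJ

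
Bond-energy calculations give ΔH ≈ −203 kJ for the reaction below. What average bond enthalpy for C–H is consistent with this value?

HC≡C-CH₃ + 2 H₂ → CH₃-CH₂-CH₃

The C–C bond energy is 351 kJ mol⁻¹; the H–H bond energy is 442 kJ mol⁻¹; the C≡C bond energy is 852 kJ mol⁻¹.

D(C–H) ≈ 397 kJ/mol

Let D be the C–H bond energy.
Σ(broken) = 1×852 + 1×351 + 4×D + 2×442 = 2087 + 4D
Σ(formed) = 2×351 + 8×D = 702 + 8D
ΔH = Σ(broken) − Σ(formed) = (2087 + 4D) − (702 + 8D) = +1385 − 4D
Setting this equal to −203 kJ gives 4D = 1588, so D = 397 kJ/mol.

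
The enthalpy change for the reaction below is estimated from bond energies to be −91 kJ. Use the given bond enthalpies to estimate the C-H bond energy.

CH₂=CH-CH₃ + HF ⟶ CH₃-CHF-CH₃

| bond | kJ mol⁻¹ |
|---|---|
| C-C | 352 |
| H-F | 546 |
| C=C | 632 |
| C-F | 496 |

D(C-H) ≈ 421 kJ/mol

Let D be the C-H bond energy.
Σ(broken) = 1×352 + 6×D + 1×632 + 1×546 = 1530 + 6D
Σ(formed) = 2×352 + 1×496 + 7×D = 1200 + 7D
ΔH = Σ(broken) − Σ(formed) = (1530 + 6D) − (1200 + 7D) = +330 − D
Setting this equal to −91 kJ gives D = 421 kJ/mol.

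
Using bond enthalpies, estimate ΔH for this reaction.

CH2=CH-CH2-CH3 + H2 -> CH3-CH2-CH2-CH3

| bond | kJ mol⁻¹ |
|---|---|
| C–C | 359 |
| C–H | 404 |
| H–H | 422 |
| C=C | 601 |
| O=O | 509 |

ΔH ≈ −144 kJ

Bonds broken (reactants):
  C–C: 2 × 359 = 718
  C–H: 8 × 404 = 3232
  C=C: 1 × 601 = 601
  H–H: 1 × 422 = 422
  Σ(broken) = 4973 kJ
Bonds formed (products):
  C–C: 3 × 359 = 1077
  C–H: 10 × 404 = 4040
  Σ(formed) = 5117 kJ
ΔH = Σ(broken) − Σ(formed) = 4973 − 5117 = −144 kJ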